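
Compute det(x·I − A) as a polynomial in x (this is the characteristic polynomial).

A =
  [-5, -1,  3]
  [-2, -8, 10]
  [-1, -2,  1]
x^3 + 12*x^2 + 48*x + 64

Expanding det(x·I − A) (e.g. by cofactor expansion or by noting that A is similar to its Jordan form J, which has the same characteristic polynomial as A) gives
  χ_A(x) = x^3 + 12*x^2 + 48*x + 64
which factors as (x + 4)^3. The eigenvalues (with algebraic multiplicities) are λ = -4 with multiplicity 3.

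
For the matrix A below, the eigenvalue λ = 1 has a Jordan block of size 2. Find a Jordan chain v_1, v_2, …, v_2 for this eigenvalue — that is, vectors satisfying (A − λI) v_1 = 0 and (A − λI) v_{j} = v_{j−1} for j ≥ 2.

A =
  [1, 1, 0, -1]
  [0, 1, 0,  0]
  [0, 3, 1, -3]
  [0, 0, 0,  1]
A Jordan chain for λ = 1 of length 2:
v_1 = (1, 0, 3, 0)ᵀ
v_2 = (0, 1, 0, 0)ᵀ

Let N = A − (1)·I. We want v_2 with N^2 v_2 = 0 but N^1 v_2 ≠ 0; then v_{j-1} := N · v_j for j = 2, …, 2.

Pick v_2 = (0, 1, 0, 0)ᵀ.
Then v_1 = N · v_2 = (1, 0, 3, 0)ᵀ.

Sanity check: (A − (1)·I) v_1 = (0, 0, 0, 0)ᵀ = 0. ✓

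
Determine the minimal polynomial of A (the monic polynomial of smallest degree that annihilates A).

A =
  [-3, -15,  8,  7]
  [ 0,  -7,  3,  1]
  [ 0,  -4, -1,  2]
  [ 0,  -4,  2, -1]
x^3 + 9*x^2 + 27*x + 27

The characteristic polynomial is χ_A(x) = (x + 3)^4, so the eigenvalues are known. The minimal polynomial is
  m_A(x) = Π_λ (x − λ)^{k_λ}
where k_λ is the size of the *largest* Jordan block for λ (equivalently, the smallest k with (A − λI)^k v = 0 for every generalised eigenvector v of λ).

  λ = -3: largest Jordan block has size 3, contributing (x + 3)^3

So m_A(x) = (x + 3)^3 = x^3 + 9*x^2 + 27*x + 27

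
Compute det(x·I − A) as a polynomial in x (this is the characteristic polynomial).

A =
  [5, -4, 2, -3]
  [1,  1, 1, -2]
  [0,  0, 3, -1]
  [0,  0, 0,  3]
x^4 - 12*x^3 + 54*x^2 - 108*x + 81

Expanding det(x·I − A) (e.g. by cofactor expansion or by noting that A is similar to its Jordan form J, which has the same characteristic polynomial as A) gives
  χ_A(x) = x^4 - 12*x^3 + 54*x^2 - 108*x + 81
which factors as (x - 3)^4. The eigenvalues (with algebraic multiplicities) are λ = 3 with multiplicity 4.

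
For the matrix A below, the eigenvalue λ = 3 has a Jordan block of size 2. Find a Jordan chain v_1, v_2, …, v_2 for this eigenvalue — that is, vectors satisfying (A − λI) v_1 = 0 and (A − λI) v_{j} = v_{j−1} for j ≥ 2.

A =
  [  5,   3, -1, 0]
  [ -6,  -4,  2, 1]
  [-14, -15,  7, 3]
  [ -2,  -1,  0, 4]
A Jordan chain for λ = 3 of length 2:
v_1 = (2, -6, -14, -2)ᵀ
v_2 = (1, 0, 0, 0)ᵀ

Let N = A − (3)·I. We want v_2 with N^2 v_2 = 0 but N^1 v_2 ≠ 0; then v_{j-1} := N · v_j for j = 2, …, 2.

Pick v_2 = (1, 0, 0, 0)ᵀ.
Then v_1 = N · v_2 = (2, -6, -14, -2)ᵀ.

Sanity check: (A − (3)·I) v_1 = (0, 0, 0, 0)ᵀ = 0. ✓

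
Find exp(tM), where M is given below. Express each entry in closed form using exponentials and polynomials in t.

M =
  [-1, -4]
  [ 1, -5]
e^{tM} =
  [2*t*exp(-3*t) + exp(-3*t), -4*t*exp(-3*t)]
  [t*exp(-3*t), -2*t*exp(-3*t) + exp(-3*t)]

Strategy: write M = P · J · P⁻¹ where J is a Jordan canonical form, so e^{tM} = P · e^{tJ} · P⁻¹, and e^{tJ} can be computed block-by-block.

M has Jordan form
J =
  [-3,  1]
  [ 0, -3]
(up to reordering of blocks).

Per-block formulas:
  For a 2×2 Jordan block J_2(-3): exp(t · J_2(-3)) = e^(-3t)·(I + t·N), where N is the 2×2 nilpotent shift.

After assembling e^{tJ} and conjugating by P, we get:

e^{tM} =
  [2*t*exp(-3*t) + exp(-3*t), -4*t*exp(-3*t)]
  [t*exp(-3*t), -2*t*exp(-3*t) + exp(-3*t)]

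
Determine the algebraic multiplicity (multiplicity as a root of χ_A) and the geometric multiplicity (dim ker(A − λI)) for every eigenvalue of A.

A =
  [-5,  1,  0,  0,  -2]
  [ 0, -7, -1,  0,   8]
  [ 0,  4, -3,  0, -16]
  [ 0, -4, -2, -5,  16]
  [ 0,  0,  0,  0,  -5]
λ = -5: alg = 5, geom = 3

Step 1 — factor the characteristic polynomial to read off the algebraic multiplicities:
  χ_A(x) = (x + 5)^5

Step 2 — compute geometric multiplicities via the rank-nullity identity g(λ) = n − rank(A − λI):
  rank(A − (-5)·I) = 2, so dim ker(A − (-5)·I) = n − 2 = 3

Summary:
  λ = -5: algebraic multiplicity = 5, geometric multiplicity = 3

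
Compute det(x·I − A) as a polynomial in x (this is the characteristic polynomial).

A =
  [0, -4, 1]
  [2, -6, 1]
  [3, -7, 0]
x^3 + 6*x^2 + 12*x + 8

Expanding det(x·I − A) (e.g. by cofactor expansion or by noting that A is similar to its Jordan form J, which has the same characteristic polynomial as A) gives
  χ_A(x) = x^3 + 6*x^2 + 12*x + 8
which factors as (x + 2)^3. The eigenvalues (with algebraic multiplicities) are λ = -2 with multiplicity 3.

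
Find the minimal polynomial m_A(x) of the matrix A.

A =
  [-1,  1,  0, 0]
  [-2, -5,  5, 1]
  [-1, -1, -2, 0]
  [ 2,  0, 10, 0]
x^3 + 6*x^2 + 12*x + 8

The characteristic polynomial is χ_A(x) = (x + 2)^4, so the eigenvalues are known. The minimal polynomial is
  m_A(x) = Π_λ (x − λ)^{k_λ}
where k_λ is the size of the *largest* Jordan block for λ (equivalently, the smallest k with (A − λI)^k v = 0 for every generalised eigenvector v of λ).

  λ = -2: largest Jordan block has size 3, contributing (x + 2)^3

So m_A(x) = (x + 2)^3 = x^3 + 6*x^2 + 12*x + 8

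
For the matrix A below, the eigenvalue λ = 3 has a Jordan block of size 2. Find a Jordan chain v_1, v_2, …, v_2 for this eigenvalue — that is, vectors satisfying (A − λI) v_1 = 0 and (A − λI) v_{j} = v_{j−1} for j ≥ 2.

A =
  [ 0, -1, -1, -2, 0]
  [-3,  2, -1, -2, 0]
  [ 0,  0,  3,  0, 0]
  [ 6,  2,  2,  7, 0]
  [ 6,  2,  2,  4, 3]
A Jordan chain for λ = 3 of length 2:
v_1 = (-3, -3, 0, 6, 6)ᵀ
v_2 = (1, 0, 0, 0, 0)ᵀ

Let N = A − (3)·I. We want v_2 with N^2 v_2 = 0 but N^1 v_2 ≠ 0; then v_{j-1} := N · v_j for j = 2, …, 2.

Pick v_2 = (1, 0, 0, 0, 0)ᵀ.
Then v_1 = N · v_2 = (-3, -3, 0, 6, 6)ᵀ.

Sanity check: (A − (3)·I) v_1 = (0, 0, 0, 0, 0)ᵀ = 0. ✓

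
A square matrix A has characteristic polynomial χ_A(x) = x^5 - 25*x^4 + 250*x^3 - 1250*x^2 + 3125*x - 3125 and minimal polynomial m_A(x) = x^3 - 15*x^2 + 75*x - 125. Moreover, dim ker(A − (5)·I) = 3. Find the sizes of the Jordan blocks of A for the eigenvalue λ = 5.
Block sizes for λ = 5: [3, 1, 1]

Step 1 — from the characteristic polynomial, algebraic multiplicity of λ = 5 is 5. From dim ker(A − (5)·I) = 3, there are exactly 3 Jordan blocks for λ = 5.
Step 2 — from the minimal polynomial, the factor (x − 5)^3 tells us the largest block for λ = 5 has size 3.
Step 3 — with total size 5, 3 blocks, and largest block 3, the block sizes (in nonincreasing order) are [3, 1, 1].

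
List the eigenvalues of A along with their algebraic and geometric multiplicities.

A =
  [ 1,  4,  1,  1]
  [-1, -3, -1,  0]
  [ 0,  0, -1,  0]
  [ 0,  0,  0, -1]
λ = -1: alg = 4, geom = 2

Step 1 — factor the characteristic polynomial to read off the algebraic multiplicities:
  χ_A(x) = (x + 1)^4

Step 2 — compute geometric multiplicities via the rank-nullity identity g(λ) = n − rank(A − λI):
  rank(A − (-1)·I) = 2, so dim ker(A − (-1)·I) = n − 2 = 2

Summary:
  λ = -1: algebraic multiplicity = 4, geometric multiplicity = 2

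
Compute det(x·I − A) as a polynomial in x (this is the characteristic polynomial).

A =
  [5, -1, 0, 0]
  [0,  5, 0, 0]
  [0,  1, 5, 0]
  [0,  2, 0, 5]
x^4 - 20*x^3 + 150*x^2 - 500*x + 625

Expanding det(x·I − A) (e.g. by cofactor expansion or by noting that A is similar to its Jordan form J, which has the same characteristic polynomial as A) gives
  χ_A(x) = x^4 - 20*x^3 + 150*x^2 - 500*x + 625
which factors as (x - 5)^4. The eigenvalues (with algebraic multiplicities) are λ = 5 with multiplicity 4.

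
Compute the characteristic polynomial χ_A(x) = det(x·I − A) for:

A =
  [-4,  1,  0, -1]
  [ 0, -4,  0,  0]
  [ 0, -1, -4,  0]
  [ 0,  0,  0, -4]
x^4 + 16*x^3 + 96*x^2 + 256*x + 256

Expanding det(x·I − A) (e.g. by cofactor expansion or by noting that A is similar to its Jordan form J, which has the same characteristic polynomial as A) gives
  χ_A(x) = x^4 + 16*x^3 + 96*x^2 + 256*x + 256
which factors as (x + 4)^4. The eigenvalues (with algebraic multiplicities) are λ = -4 with multiplicity 4.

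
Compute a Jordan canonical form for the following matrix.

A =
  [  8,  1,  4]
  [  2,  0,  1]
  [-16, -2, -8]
J_3(0)

The characteristic polynomial is
  det(x·I − A) = x^3

Eigenvalues and multiplicities (the geometric multiplicity of λ is n − rank(A − λI), which equals the number of Jordan blocks for λ):
  λ = 0: algebraic multiplicity = 3, geometric multiplicity = 1

Determining the block sizes for each eigenvalue:
  λ = 0: one block (gm = 1), so the single block has size am = 3 → block sizes [3]

Assembling the blocks gives a Jordan form
J =
  [0, 1, 0]
  [0, 0, 1]
  [0, 0, 0]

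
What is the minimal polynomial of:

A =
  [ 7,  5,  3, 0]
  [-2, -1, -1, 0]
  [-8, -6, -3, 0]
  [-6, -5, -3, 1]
x^3 - 3*x^2 + 3*x - 1

The characteristic polynomial is χ_A(x) = (x - 1)^4, so the eigenvalues are known. The minimal polynomial is
  m_A(x) = Π_λ (x − λ)^{k_λ}
where k_λ is the size of the *largest* Jordan block for λ (equivalently, the smallest k with (A − λI)^k v = 0 for every generalised eigenvector v of λ).

  λ = 1: largest Jordan block has size 3, contributing (x − 1)^3

So m_A(x) = (x - 1)^3 = x^3 - 3*x^2 + 3*x - 1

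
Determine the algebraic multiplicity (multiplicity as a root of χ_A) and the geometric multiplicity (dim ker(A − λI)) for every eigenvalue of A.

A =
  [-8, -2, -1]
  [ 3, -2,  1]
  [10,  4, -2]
λ = -4: alg = 3, geom = 1

Step 1 — factor the characteristic polynomial to read off the algebraic multiplicities:
  χ_A(x) = (x + 4)^3

Step 2 — compute geometric multiplicities via the rank-nullity identity g(λ) = n − rank(A − λI):
  rank(A − (-4)·I) = 2, so dim ker(A − (-4)·I) = n − 2 = 1

Summary:
  λ = -4: algebraic multiplicity = 3, geometric multiplicity = 1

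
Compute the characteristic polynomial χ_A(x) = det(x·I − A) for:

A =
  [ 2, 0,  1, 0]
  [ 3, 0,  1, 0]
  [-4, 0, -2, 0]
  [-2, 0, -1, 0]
x^4

Expanding det(x·I − A) (e.g. by cofactor expansion or by noting that A is similar to its Jordan form J, which has the same characteristic polynomial as A) gives
  χ_A(x) = x^4
which factors as x^4. The eigenvalues (with algebraic multiplicities) are λ = 0 with multiplicity 4.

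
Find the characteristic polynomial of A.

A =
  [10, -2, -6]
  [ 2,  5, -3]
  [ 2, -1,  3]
x^3 - 18*x^2 + 108*x - 216

Expanding det(x·I − A) (e.g. by cofactor expansion or by noting that A is similar to its Jordan form J, which has the same characteristic polynomial as A) gives
  χ_A(x) = x^3 - 18*x^2 + 108*x - 216
which factors as (x - 6)^3. The eigenvalues (with algebraic multiplicities) are λ = 6 with multiplicity 3.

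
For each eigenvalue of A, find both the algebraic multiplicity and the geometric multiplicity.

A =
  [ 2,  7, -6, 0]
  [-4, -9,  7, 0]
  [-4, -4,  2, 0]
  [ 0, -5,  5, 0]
λ = -5: alg = 1, geom = 1; λ = 0: alg = 3, geom = 2

Step 1 — factor the characteristic polynomial to read off the algebraic multiplicities:
  χ_A(x) = x^3*(x + 5)

Step 2 — compute geometric multiplicities via the rank-nullity identity g(λ) = n − rank(A − λI):
  rank(A − (-5)·I) = 3, so dim ker(A − (-5)·I) = n − 3 = 1
  rank(A − (0)·I) = 2, so dim ker(A − (0)·I) = n − 2 = 2

Summary:
  λ = -5: algebraic multiplicity = 1, geometric multiplicity = 1
  λ = 0: algebraic multiplicity = 3, geometric multiplicity = 2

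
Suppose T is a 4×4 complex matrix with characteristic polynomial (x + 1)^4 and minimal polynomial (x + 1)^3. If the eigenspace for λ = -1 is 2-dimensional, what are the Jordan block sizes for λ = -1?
Block sizes for λ = -1: [3, 1]

Step 1 — from the characteristic polynomial, algebraic multiplicity of λ = -1 is 4. From dim ker(T − (-1)·I) = 2, there are exactly 2 Jordan blocks for λ = -1.
Step 2 — from the minimal polynomial, the factor (x + 1)^3 tells us the largest block for λ = -1 has size 3.
Step 3 — with total size 4, 2 blocks, and largest block 3, the block sizes (in nonincreasing order) are [3, 1].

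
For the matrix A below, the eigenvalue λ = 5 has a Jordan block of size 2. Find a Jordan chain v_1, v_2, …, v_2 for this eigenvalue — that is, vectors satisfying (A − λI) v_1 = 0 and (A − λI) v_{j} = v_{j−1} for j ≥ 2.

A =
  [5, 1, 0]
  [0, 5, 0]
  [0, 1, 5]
A Jordan chain for λ = 5 of length 2:
v_1 = (1, 0, 1)ᵀ
v_2 = (0, 1, 0)ᵀ

Let N = A − (5)·I. We want v_2 with N^2 v_2 = 0 but N^1 v_2 ≠ 0; then v_{j-1} := N · v_j for j = 2, …, 2.

Pick v_2 = (0, 1, 0)ᵀ.
Then v_1 = N · v_2 = (1, 0, 1)ᵀ.

Sanity check: (A − (5)·I) v_1 = (0, 0, 0)ᵀ = 0. ✓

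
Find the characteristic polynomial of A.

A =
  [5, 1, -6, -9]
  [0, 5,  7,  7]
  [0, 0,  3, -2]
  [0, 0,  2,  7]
x^4 - 20*x^3 + 150*x^2 - 500*x + 625

Expanding det(x·I − A) (e.g. by cofactor expansion or by noting that A is similar to its Jordan form J, which has the same characteristic polynomial as A) gives
  χ_A(x) = x^4 - 20*x^3 + 150*x^2 - 500*x + 625
which factors as (x - 5)^4. The eigenvalues (with algebraic multiplicities) are λ = 5 with multiplicity 4.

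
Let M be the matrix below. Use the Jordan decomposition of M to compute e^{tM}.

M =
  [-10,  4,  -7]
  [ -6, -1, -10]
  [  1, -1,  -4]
e^{tM} =
  [-3*t^2*exp(-5*t) - 5*t*exp(-5*t) + exp(-5*t), 3*t^2*exp(-5*t)/2 + 4*t*exp(-5*t), -6*t^2*exp(-5*t) - 7*t*exp(-5*t)]
  [-2*t^2*exp(-5*t) - 6*t*exp(-5*t), t^2*exp(-5*t) + 4*t*exp(-5*t) + exp(-5*t), -4*t^2*exp(-5*t) - 10*t*exp(-5*t)]
  [t^2*exp(-5*t) + t*exp(-5*t), -t^2*exp(-5*t)/2 - t*exp(-5*t), 2*t^2*exp(-5*t) + t*exp(-5*t) + exp(-5*t)]

Strategy: write M = P · J · P⁻¹ where J is a Jordan canonical form, so e^{tM} = P · e^{tJ} · P⁻¹, and e^{tJ} can be computed block-by-block.

M has Jordan form
J =
  [-5,  1,  0]
  [ 0, -5,  1]
  [ 0,  0, -5]
(up to reordering of blocks).

Per-block formulas:
  For a 3×3 Jordan block J_3(-5): exp(t · J_3(-5)) = e^(-5t)·(I + t·N + (t^2/2)·N^2), where N is the 3×3 nilpotent shift.

After assembling e^{tJ} and conjugating by P, we get:

e^{tM} =
  [-3*t^2*exp(-5*t) - 5*t*exp(-5*t) + exp(-5*t), 3*t^2*exp(-5*t)/2 + 4*t*exp(-5*t), -6*t^2*exp(-5*t) - 7*t*exp(-5*t)]
  [-2*t^2*exp(-5*t) - 6*t*exp(-5*t), t^2*exp(-5*t) + 4*t*exp(-5*t) + exp(-5*t), -4*t^2*exp(-5*t) - 10*t*exp(-5*t)]
  [t^2*exp(-5*t) + t*exp(-5*t), -t^2*exp(-5*t)/2 - t*exp(-5*t), 2*t^2*exp(-5*t) + t*exp(-5*t) + exp(-5*t)]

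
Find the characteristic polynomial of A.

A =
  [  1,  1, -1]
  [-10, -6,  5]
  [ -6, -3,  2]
x^3 + 3*x^2 + 3*x + 1

Expanding det(x·I − A) (e.g. by cofactor expansion or by noting that A is similar to its Jordan form J, which has the same characteristic polynomial as A) gives
  χ_A(x) = x^3 + 3*x^2 + 3*x + 1
which factors as (x + 1)^3. The eigenvalues (with algebraic multiplicities) are λ = -1 with multiplicity 3.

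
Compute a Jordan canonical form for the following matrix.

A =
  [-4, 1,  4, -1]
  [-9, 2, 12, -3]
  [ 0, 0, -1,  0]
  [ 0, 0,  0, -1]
J_2(-1) ⊕ J_1(-1) ⊕ J_1(-1)

The characteristic polynomial is
  det(x·I − A) = x^4 + 4*x^3 + 6*x^2 + 4*x + 1 = (x + 1)^4

Eigenvalues and multiplicities (the geometric multiplicity of λ is n − rank(A − λI), which equals the number of Jordan blocks for λ):
  λ = -1: algebraic multiplicity = 4, geometric multiplicity = 3

Determining the block sizes for each eigenvalue:
  λ = -1: 3 blocks summing to 4 forces exactly one block of size 2 and the rest size 1 → block sizes [2, 1, 1]

Assembling the blocks gives a Jordan form
J =
  [-1,  1,  0,  0]
  [ 0, -1,  0,  0]
  [ 0,  0, -1,  0]
  [ 0,  0,  0, -1]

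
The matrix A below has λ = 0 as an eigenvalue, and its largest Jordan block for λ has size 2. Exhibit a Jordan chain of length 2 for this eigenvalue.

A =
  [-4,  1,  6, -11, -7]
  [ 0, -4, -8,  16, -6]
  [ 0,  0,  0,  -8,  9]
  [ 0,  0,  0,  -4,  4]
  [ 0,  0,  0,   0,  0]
A Jordan chain for λ = 0 of length 2:
v_1 = (-1, 2, -1, 0, 0)ᵀ
v_2 = (4, -3, 0, -1, -1)ᵀ

Let N = A − (0)·I. We want v_2 with N^2 v_2 = 0 but N^1 v_2 ≠ 0; then v_{j-1} := N · v_j for j = 2, …, 2.

Pick v_2 = (4, -3, 0, -1, -1)ᵀ.
Then v_1 = N · v_2 = (-1, 2, -1, 0, 0)ᵀ.

Sanity check: (A − (0)·I) v_1 = (0, 0, 0, 0, 0)ᵀ = 0. ✓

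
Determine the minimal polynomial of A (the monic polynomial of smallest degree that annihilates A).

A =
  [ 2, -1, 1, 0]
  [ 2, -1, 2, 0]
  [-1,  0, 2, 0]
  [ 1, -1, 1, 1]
x^3 - 3*x^2 + 3*x - 1

The characteristic polynomial is χ_A(x) = (x - 1)^4, so the eigenvalues are known. The minimal polynomial is
  m_A(x) = Π_λ (x − λ)^{k_λ}
where k_λ is the size of the *largest* Jordan block for λ (equivalently, the smallest k with (A − λI)^k v = 0 for every generalised eigenvector v of λ).

  λ = 1: largest Jordan block has size 3, contributing (x − 1)^3

So m_A(x) = (x - 1)^3 = x^3 - 3*x^2 + 3*x - 1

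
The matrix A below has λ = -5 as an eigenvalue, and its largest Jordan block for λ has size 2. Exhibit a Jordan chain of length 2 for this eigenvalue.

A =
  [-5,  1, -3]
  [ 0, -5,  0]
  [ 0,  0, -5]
A Jordan chain for λ = -5 of length 2:
v_1 = (1, 0, 0)ᵀ
v_2 = (0, 1, 0)ᵀ

Let N = A − (-5)·I. We want v_2 with N^2 v_2 = 0 but N^1 v_2 ≠ 0; then v_{j-1} := N · v_j for j = 2, …, 2.

Pick v_2 = (0, 1, 0)ᵀ.
Then v_1 = N · v_2 = (1, 0, 0)ᵀ.

Sanity check: (A − (-5)·I) v_1 = (0, 0, 0)ᵀ = 0. ✓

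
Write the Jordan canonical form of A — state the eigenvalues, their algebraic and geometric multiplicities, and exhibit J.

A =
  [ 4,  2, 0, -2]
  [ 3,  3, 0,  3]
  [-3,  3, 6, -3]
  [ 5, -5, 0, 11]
J_2(6) ⊕ J_1(6) ⊕ J_1(6)

The characteristic polynomial is
  det(x·I − A) = x^4 - 24*x^3 + 216*x^2 - 864*x + 1296 = (x - 6)^4

Eigenvalues and multiplicities (the geometric multiplicity of λ is n − rank(A − λI), which equals the number of Jordan blocks for λ):
  λ = 6: algebraic multiplicity = 4, geometric multiplicity = 3

Determining the block sizes for each eigenvalue:
  λ = 6: 3 blocks summing to 4 forces exactly one block of size 2 and the rest size 1 → block sizes [2, 1, 1]

Assembling the blocks gives a Jordan form
J =
  [6, 1, 0, 0]
  [0, 6, 0, 0]
  [0, 0, 6, 0]
  [0, 0, 0, 6]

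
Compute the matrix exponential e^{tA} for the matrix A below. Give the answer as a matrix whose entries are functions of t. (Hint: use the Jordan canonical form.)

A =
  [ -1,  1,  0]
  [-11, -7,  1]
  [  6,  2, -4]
e^{tA} =
  [-t^2*exp(-4*t) + 3*t*exp(-4*t) + exp(-4*t), t*exp(-4*t), t^2*exp(-4*t)/2]
  [3*t^2*exp(-4*t) - 11*t*exp(-4*t), -3*t*exp(-4*t) + exp(-4*t), -3*t^2*exp(-4*t)/2 + t*exp(-4*t)]
  [-2*t^2*exp(-4*t) + 6*t*exp(-4*t), 2*t*exp(-4*t), t^2*exp(-4*t) + exp(-4*t)]

Strategy: write A = P · J · P⁻¹ where J is a Jordan canonical form, so e^{tA} = P · e^{tJ} · P⁻¹, and e^{tJ} can be computed block-by-block.

A has Jordan form
J =
  [-4,  1,  0]
  [ 0, -4,  1]
  [ 0,  0, -4]
(up to reordering of blocks).

Per-block formulas:
  For a 3×3 Jordan block J_3(-4): exp(t · J_3(-4)) = e^(-4t)·(I + t·N + (t^2/2)·N^2), where N is the 3×3 nilpotent shift.

After assembling e^{tJ} and conjugating by P, we get:

e^{tA} =
  [-t^2*exp(-4*t) + 3*t*exp(-4*t) + exp(-4*t), t*exp(-4*t), t^2*exp(-4*t)/2]
  [3*t^2*exp(-4*t) - 11*t*exp(-4*t), -3*t*exp(-4*t) + exp(-4*t), -3*t^2*exp(-4*t)/2 + t*exp(-4*t)]
  [-2*t^2*exp(-4*t) + 6*t*exp(-4*t), 2*t*exp(-4*t), t^2*exp(-4*t) + exp(-4*t)]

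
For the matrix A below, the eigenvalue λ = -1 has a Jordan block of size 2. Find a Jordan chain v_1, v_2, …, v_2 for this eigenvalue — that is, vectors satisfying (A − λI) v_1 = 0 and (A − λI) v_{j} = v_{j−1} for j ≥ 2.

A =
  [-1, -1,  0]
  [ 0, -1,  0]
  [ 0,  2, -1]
A Jordan chain for λ = -1 of length 2:
v_1 = (-1, 0, 2)ᵀ
v_2 = (0, 1, 0)ᵀ

Let N = A − (-1)·I. We want v_2 with N^2 v_2 = 0 but N^1 v_2 ≠ 0; then v_{j-1} := N · v_j for j = 2, …, 2.

Pick v_2 = (0, 1, 0)ᵀ.
Then v_1 = N · v_2 = (-1, 0, 2)ᵀ.

Sanity check: (A − (-1)·I) v_1 = (0, 0, 0)ᵀ = 0. ✓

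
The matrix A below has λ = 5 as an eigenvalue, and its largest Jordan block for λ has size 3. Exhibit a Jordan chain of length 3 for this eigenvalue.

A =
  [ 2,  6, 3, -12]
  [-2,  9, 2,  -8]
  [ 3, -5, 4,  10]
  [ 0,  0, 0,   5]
A Jordan chain for λ = 5 of length 3:
v_1 = (6, 4, -2, 0)ᵀ
v_2 = (-3, -2, 3, 0)ᵀ
v_3 = (1, 0, 0, 0)ᵀ

Let N = A − (5)·I. We want v_3 with N^3 v_3 = 0 but N^2 v_3 ≠ 0; then v_{j-1} := N · v_j for j = 3, …, 2.

Pick v_3 = (1, 0, 0, 0)ᵀ.
Then v_2 = N · v_3 = (-3, -2, 3, 0)ᵀ.
Then v_1 = N · v_2 = (6, 4, -2, 0)ᵀ.

Sanity check: (A − (5)·I) v_1 = (0, 0, 0, 0)ᵀ = 0. ✓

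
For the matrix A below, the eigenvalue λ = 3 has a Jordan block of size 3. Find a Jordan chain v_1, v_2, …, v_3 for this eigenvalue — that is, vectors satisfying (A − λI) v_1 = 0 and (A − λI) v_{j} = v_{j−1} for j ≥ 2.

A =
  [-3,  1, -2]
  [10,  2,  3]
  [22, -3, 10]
A Jordan chain for λ = 3 of length 3:
v_1 = (2, -4, -8)ᵀ
v_2 = (-6, 10, 22)ᵀ
v_3 = (1, 0, 0)ᵀ

Let N = A − (3)·I. We want v_3 with N^3 v_3 = 0 but N^2 v_3 ≠ 0; then v_{j-1} := N · v_j for j = 3, …, 2.

Pick v_3 = (1, 0, 0)ᵀ.
Then v_2 = N · v_3 = (-6, 10, 22)ᵀ.
Then v_1 = N · v_2 = (2, -4, -8)ᵀ.

Sanity check: (A − (3)·I) v_1 = (0, 0, 0)ᵀ = 0. ✓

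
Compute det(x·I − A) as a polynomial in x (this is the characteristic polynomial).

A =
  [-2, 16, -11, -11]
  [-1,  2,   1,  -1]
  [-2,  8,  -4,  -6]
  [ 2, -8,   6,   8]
x^4 - 4*x^3 + 16*x - 16

Expanding det(x·I − A) (e.g. by cofactor expansion or by noting that A is similar to its Jordan form J, which has the same characteristic polynomial as A) gives
  χ_A(x) = x^4 - 4*x^3 + 16*x - 16
which factors as (x - 2)^3*(x + 2). The eigenvalues (with algebraic multiplicities) are λ = -2 with multiplicity 1, λ = 2 with multiplicity 3.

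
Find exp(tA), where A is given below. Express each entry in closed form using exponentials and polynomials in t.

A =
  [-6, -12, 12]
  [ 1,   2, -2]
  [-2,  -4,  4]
e^{tA} =
  [1 - 6*t, -12*t, 12*t]
  [t, 2*t + 1, -2*t]
  [-2*t, -4*t, 4*t + 1]

Strategy: write A = P · J · P⁻¹ where J is a Jordan canonical form, so e^{tA} = P · e^{tJ} · P⁻¹, and e^{tJ} can be computed block-by-block.

A has Jordan form
J =
  [0, 1, 0]
  [0, 0, 0]
  [0, 0, 0]
(up to reordering of blocks).

Per-block formulas:
  For a 2×2 Jordan block J_2(0): exp(t · J_2(0)) = e^(0t)·(I + t·N), where N is the 2×2 nilpotent shift.
  For a 1×1 block at λ = 0: exp(t · [0]) = [e^(0t)].

After assembling e^{tJ} and conjugating by P, we get:

e^{tA} =
  [1 - 6*t, -12*t, 12*t]
  [t, 2*t + 1, -2*t]
  [-2*t, -4*t, 4*t + 1]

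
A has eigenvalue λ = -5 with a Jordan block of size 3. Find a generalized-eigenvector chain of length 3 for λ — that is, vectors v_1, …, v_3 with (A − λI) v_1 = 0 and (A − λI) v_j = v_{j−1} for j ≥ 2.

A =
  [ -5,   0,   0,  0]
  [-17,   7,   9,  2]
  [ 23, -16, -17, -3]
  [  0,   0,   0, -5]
A Jordan chain for λ = -5 of length 3:
v_1 = (0, 3, -4, 0)ᵀ
v_2 = (0, -17, 23, 0)ᵀ
v_3 = (1, 0, 0, 0)ᵀ

Let N = A − (-5)·I. We want v_3 with N^3 v_3 = 0 but N^2 v_3 ≠ 0; then v_{j-1} := N · v_j for j = 3, …, 2.

Pick v_3 = (1, 0, 0, 0)ᵀ.
Then v_2 = N · v_3 = (0, -17, 23, 0)ᵀ.
Then v_1 = N · v_2 = (0, 3, -4, 0)ᵀ.

Sanity check: (A − (-5)·I) v_1 = (0, 0, 0, 0)ᵀ = 0. ✓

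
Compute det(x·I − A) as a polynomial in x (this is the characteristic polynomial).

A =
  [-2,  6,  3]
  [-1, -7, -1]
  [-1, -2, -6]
x^3 + 15*x^2 + 75*x + 125

Expanding det(x·I − A) (e.g. by cofactor expansion or by noting that A is similar to its Jordan form J, which has the same characteristic polynomial as A) gives
  χ_A(x) = x^3 + 15*x^2 + 75*x + 125
which factors as (x + 5)^3. The eigenvalues (with algebraic multiplicities) are λ = -5 with multiplicity 3.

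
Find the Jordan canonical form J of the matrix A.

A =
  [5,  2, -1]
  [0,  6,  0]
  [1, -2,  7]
J_2(6) ⊕ J_1(6)

The characteristic polynomial is
  det(x·I − A) = x^3 - 18*x^2 + 108*x - 216 = (x - 6)^3

Eigenvalues and multiplicities (the geometric multiplicity of λ is n − rank(A − λI), which equals the number of Jordan blocks for λ):
  λ = 6: algebraic multiplicity = 3, geometric multiplicity = 2

Determining the block sizes for each eigenvalue:
  λ = 6: 2 blocks summing to 3 forces exactly one block of size 2 and the rest size 1 → block sizes [2, 1]

Assembling the blocks gives a Jordan form
J =
  [6, 1, 0]
  [0, 6, 0]
  [0, 0, 6]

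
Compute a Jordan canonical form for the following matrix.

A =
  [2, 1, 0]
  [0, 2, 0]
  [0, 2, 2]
J_2(2) ⊕ J_1(2)

The characteristic polynomial is
  det(x·I − A) = x^3 - 6*x^2 + 12*x - 8 = (x - 2)^3

Eigenvalues and multiplicities (the geometric multiplicity of λ is n − rank(A − λI), which equals the number of Jordan blocks for λ):
  λ = 2: algebraic multiplicity = 3, geometric multiplicity = 2

Determining the block sizes for each eigenvalue:
  λ = 2: 2 blocks summing to 3 forces exactly one block of size 2 and the rest size 1 → block sizes [2, 1]

Assembling the blocks gives a Jordan form
J =
  [2, 1, 0]
  [0, 2, 0]
  [0, 0, 2]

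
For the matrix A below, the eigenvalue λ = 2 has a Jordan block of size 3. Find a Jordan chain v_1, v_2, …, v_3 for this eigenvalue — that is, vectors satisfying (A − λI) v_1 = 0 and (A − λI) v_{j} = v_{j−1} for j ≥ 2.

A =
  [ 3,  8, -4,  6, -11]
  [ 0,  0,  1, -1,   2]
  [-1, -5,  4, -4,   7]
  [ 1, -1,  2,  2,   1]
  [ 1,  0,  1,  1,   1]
A Jordan chain for λ = 2 of length 3:
v_1 = (6, 0, -4, 0, 2)ᵀ
v_2 = (8, -2, -5, -1, 0)ᵀ
v_3 = (0, 1, 0, 0, 0)ᵀ

Let N = A − (2)·I. We want v_3 with N^3 v_3 = 0 but N^2 v_3 ≠ 0; then v_{j-1} := N · v_j for j = 3, …, 2.

Pick v_3 = (0, 1, 0, 0, 0)ᵀ.
Then v_2 = N · v_3 = (8, -2, -5, -1, 0)ᵀ.
Then v_1 = N · v_2 = (6, 0, -4, 0, 2)ᵀ.

Sanity check: (A − (2)·I) v_1 = (0, 0, 0, 0, 0)ᵀ = 0. ✓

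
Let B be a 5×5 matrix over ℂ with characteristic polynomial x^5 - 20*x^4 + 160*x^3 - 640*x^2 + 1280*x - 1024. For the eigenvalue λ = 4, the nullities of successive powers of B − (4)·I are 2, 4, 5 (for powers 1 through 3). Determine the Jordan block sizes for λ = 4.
Block sizes for λ = 4: [3, 2]

From the dimensions of kernels of powers, the number of Jordan blocks of size at least j is d_j − d_{j−1} where d_j = dim ker(N^j) (with d_0 = 0). Computing the differences gives [2, 2, 1].
The number of blocks of size exactly k is (#blocks of size ≥ k) − (#blocks of size ≥ k + 1), so the partition is: 1 block(s) of size 2, 1 block(s) of size 3.
In nonincreasing order the block sizes are [3, 2].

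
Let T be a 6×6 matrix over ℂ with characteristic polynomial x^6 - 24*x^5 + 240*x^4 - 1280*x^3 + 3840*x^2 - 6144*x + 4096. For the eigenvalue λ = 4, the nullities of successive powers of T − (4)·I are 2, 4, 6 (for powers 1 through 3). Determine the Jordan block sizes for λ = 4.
Block sizes for λ = 4: [3, 3]

From the dimensions of kernels of powers, the number of Jordan blocks of size at least j is d_j − d_{j−1} where d_j = dim ker(N^j) (with d_0 = 0). Computing the differences gives [2, 2, 2].
The number of blocks of size exactly k is (#blocks of size ≥ k) − (#blocks of size ≥ k + 1), so the partition is: 2 block(s) of size 3.
In nonincreasing order the block sizes are [3, 3].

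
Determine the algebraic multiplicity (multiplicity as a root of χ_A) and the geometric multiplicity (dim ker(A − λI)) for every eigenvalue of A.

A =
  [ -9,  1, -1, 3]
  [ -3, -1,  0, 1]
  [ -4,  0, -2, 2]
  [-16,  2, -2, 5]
λ = -2: alg = 3, geom = 1; λ = -1: alg = 1, geom = 1

Step 1 — factor the characteristic polynomial to read off the algebraic multiplicities:
  χ_A(x) = (x + 1)*(x + 2)^3

Step 2 — compute geometric multiplicities via the rank-nullity identity g(λ) = n − rank(A − λI):
  rank(A − (-2)·I) = 3, so dim ker(A − (-2)·I) = n − 3 = 1
  rank(A − (-1)·I) = 3, so dim ker(A − (-1)·I) = n − 3 = 1

Summary:
  λ = -2: algebraic multiplicity = 3, geometric multiplicity = 1
  λ = -1: algebraic multiplicity = 1, geometric multiplicity = 1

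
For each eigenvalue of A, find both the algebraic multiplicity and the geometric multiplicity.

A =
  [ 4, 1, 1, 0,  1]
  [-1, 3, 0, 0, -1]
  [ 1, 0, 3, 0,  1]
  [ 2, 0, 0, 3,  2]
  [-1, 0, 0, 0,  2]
λ = 3: alg = 5, geom = 3

Step 1 — factor the characteristic polynomial to read off the algebraic multiplicities:
  χ_A(x) = (x - 3)^5

Step 2 — compute geometric multiplicities via the rank-nullity identity g(λ) = n − rank(A − λI):
  rank(A − (3)·I) = 2, so dim ker(A − (3)·I) = n − 2 = 3

Summary:
  λ = 3: algebraic multiplicity = 5, geometric multiplicity = 3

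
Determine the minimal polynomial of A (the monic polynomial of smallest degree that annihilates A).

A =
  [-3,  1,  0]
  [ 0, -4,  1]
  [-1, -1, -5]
x^3 + 12*x^2 + 48*x + 64

The characteristic polynomial is χ_A(x) = (x + 4)^3, so the eigenvalues are known. The minimal polynomial is
  m_A(x) = Π_λ (x − λ)^{k_λ}
where k_λ is the size of the *largest* Jordan block for λ (equivalently, the smallest k with (A − λI)^k v = 0 for every generalised eigenvector v of λ).

  λ = -4: largest Jordan block has size 3, contributing (x + 4)^3

So m_A(x) = (x + 4)^3 = x^3 + 12*x^2 + 48*x + 64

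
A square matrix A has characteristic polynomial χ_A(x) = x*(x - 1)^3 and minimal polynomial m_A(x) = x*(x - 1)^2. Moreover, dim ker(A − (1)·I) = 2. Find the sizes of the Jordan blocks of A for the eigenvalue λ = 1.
Block sizes for λ = 1: [2, 1]

Step 1 — from the characteristic polynomial, algebraic multiplicity of λ = 1 is 3. From dim ker(A − (1)·I) = 2, there are exactly 2 Jordan blocks for λ = 1.
Step 2 — from the minimal polynomial, the factor (x − 1)^2 tells us the largest block for λ = 1 has size 2.
Step 3 — with total size 3, 2 blocks, and largest block 2, the block sizes (in nonincreasing order) are [2, 1].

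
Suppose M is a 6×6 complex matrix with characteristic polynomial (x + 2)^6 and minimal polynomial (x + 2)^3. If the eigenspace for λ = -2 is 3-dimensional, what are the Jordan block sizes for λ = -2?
Block sizes for λ = -2: [3, 2, 1]

Step 1 — from the characteristic polynomial, algebraic multiplicity of λ = -2 is 6. From dim ker(M − (-2)·I) = 3, there are exactly 3 Jordan blocks for λ = -2.
Step 2 — from the minimal polynomial, the factor (x + 2)^3 tells us the largest block for λ = -2 has size 3.
Step 3 — with total size 6, 3 blocks, and largest block 3, the block sizes (in nonincreasing order) are [3, 2, 1].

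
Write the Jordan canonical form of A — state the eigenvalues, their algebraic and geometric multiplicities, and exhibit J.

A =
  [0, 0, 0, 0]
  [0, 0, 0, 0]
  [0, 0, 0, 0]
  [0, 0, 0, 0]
J_1(0) ⊕ J_1(0) ⊕ J_1(0) ⊕ J_1(0)

The characteristic polynomial is
  det(x·I − A) = x^4

Eigenvalues and multiplicities (the geometric multiplicity of λ is n − rank(A − λI), which equals the number of Jordan blocks for λ):
  λ = 0: algebraic multiplicity = 4, geometric multiplicity = 4

Determining the block sizes for each eigenvalue:
  λ = 0: gm = am = 4, so every block has size 1 → block sizes [1, 1, 1, 1]

Assembling the blocks gives a Jordan form
J =
  [0, 0, 0, 0]
  [0, 0, 0, 0]
  [0, 0, 0, 0]
  [0, 0, 0, 0]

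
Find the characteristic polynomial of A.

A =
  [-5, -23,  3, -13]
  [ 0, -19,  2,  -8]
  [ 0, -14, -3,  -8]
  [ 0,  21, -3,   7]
x^4 + 20*x^3 + 150*x^2 + 500*x + 625

Expanding det(x·I − A) (e.g. by cofactor expansion or by noting that A is similar to its Jordan form J, which has the same characteristic polynomial as A) gives
  χ_A(x) = x^4 + 20*x^3 + 150*x^2 + 500*x + 625
which factors as (x + 5)^4. The eigenvalues (with algebraic multiplicities) are λ = -5 with multiplicity 4.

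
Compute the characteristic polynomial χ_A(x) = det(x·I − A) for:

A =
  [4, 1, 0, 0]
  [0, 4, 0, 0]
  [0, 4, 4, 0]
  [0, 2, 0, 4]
x^4 - 16*x^3 + 96*x^2 - 256*x + 256

Expanding det(x·I − A) (e.g. by cofactor expansion or by noting that A is similar to its Jordan form J, which has the same characteristic polynomial as A) gives
  χ_A(x) = x^4 - 16*x^3 + 96*x^2 - 256*x + 256
which factors as (x - 4)^4. The eigenvalues (with algebraic multiplicities) are λ = 4 with multiplicity 4.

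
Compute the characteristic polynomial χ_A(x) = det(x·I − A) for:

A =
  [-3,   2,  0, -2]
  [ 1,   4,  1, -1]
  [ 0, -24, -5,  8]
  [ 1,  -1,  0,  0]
x^4 + 4*x^3 + 6*x^2 + 4*x + 1

Expanding det(x·I − A) (e.g. by cofactor expansion or by noting that A is similar to its Jordan form J, which has the same characteristic polynomial as A) gives
  χ_A(x) = x^4 + 4*x^3 + 6*x^2 + 4*x + 1
which factors as (x + 1)^4. The eigenvalues (with algebraic multiplicities) are λ = -1 with multiplicity 4.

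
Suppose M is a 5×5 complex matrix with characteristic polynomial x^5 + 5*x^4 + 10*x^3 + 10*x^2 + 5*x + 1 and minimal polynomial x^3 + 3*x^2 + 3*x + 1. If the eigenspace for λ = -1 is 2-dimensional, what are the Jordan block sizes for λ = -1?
Block sizes for λ = -1: [3, 2]

Step 1 — from the characteristic polynomial, algebraic multiplicity of λ = -1 is 5. From dim ker(M − (-1)·I) = 2, there are exactly 2 Jordan blocks for λ = -1.
Step 2 — from the minimal polynomial, the factor (x + 1)^3 tells us the largest block for λ = -1 has size 3.
Step 3 — with total size 5, 2 blocks, and largest block 3, the block sizes (in nonincreasing order) are [3, 2].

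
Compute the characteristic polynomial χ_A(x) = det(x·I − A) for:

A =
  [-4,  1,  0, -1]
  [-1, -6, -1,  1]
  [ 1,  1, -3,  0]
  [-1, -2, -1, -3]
x^4 + 16*x^3 + 96*x^2 + 256*x + 256

Expanding det(x·I − A) (e.g. by cofactor expansion or by noting that A is similar to its Jordan form J, which has the same characteristic polynomial as A) gives
  χ_A(x) = x^4 + 16*x^3 + 96*x^2 + 256*x + 256
which factors as (x + 4)^4. The eigenvalues (with algebraic multiplicities) are λ = -4 with multiplicity 4.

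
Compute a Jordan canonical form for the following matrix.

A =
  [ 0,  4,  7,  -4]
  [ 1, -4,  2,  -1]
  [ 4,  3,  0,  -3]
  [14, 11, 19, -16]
J_3(-5) ⊕ J_1(-5)

The characteristic polynomial is
  det(x·I − A) = x^4 + 20*x^3 + 150*x^2 + 500*x + 625 = (x + 5)^4

Eigenvalues and multiplicities (the geometric multiplicity of λ is n − rank(A − λI), which equals the number of Jordan blocks for λ):
  λ = -5: algebraic multiplicity = 4, geometric multiplicity = 2

Determining the block sizes for each eigenvalue:
  λ = -5: with am = 4 and gm = 2, the partition is not yet determined (e.g. several partitions of 4 into 2 parts exist). Let N = A − (-5)·I. Computing rank(N^1) = 2, rank(N^2) = 1, rank(N^3) = 0; the number of blocks of size ≥ j is rank(N^{j−1}) − rank(N^j), giving [2, 1, 1]. So we have 1 block(s) of size 3, 1 block(s) of size 1 → block sizes [3, 1]

Assembling the blocks gives a Jordan form
J =
  [-5,  1,  0,  0]
  [ 0, -5,  1,  0]
  [ 0,  0, -5,  0]
  [ 0,  0,  0, -5]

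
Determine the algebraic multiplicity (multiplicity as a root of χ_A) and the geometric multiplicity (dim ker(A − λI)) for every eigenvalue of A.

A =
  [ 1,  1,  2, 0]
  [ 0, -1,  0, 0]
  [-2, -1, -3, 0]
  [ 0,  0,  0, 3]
λ = -1: alg = 3, geom = 2; λ = 3: alg = 1, geom = 1

Step 1 — factor the characteristic polynomial to read off the algebraic multiplicities:
  χ_A(x) = (x - 3)*(x + 1)^3

Step 2 — compute geometric multiplicities via the rank-nullity identity g(λ) = n − rank(A − λI):
  rank(A − (-1)·I) = 2, so dim ker(A − (-1)·I) = n − 2 = 2
  rank(A − (3)·I) = 3, so dim ker(A − (3)·I) = n − 3 = 1

Summary:
  λ = -1: algebraic multiplicity = 3, geometric multiplicity = 2
  λ = 3: algebraic multiplicity = 1, geometric multiplicity = 1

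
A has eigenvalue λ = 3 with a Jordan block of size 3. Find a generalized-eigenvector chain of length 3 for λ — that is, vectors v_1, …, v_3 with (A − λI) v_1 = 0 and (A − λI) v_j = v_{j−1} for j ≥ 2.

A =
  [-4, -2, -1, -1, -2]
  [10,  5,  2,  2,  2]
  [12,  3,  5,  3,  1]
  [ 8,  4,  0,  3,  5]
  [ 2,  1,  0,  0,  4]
A Jordan chain for λ = 3 of length 3:
v_1 = (3, -6, -9, 0, 0)ᵀ
v_2 = (-6, 12, 18, -3, 0)ᵀ
v_3 = (2, -1, 0, 0, -3)ᵀ

Let N = A − (3)·I. We want v_3 with N^3 v_3 = 0 but N^2 v_3 ≠ 0; then v_{j-1} := N · v_j for j = 3, …, 2.

Pick v_3 = (2, -1, 0, 0, -3)ᵀ.
Then v_2 = N · v_3 = (-6, 12, 18, -3, 0)ᵀ.
Then v_1 = N · v_2 = (3, -6, -9, 0, 0)ᵀ.

Sanity check: (A − (3)·I) v_1 = (0, 0, 0, 0, 0)ᵀ = 0. ✓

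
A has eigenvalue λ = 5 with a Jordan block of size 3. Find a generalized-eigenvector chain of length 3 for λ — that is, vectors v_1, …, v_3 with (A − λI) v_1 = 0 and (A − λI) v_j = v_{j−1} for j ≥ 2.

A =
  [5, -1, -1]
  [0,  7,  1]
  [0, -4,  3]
A Jordan chain for λ = 5 of length 3:
v_1 = (2, 0, 0)ᵀ
v_2 = (-1, 2, -4)ᵀ
v_3 = (0, 1, 0)ᵀ

Let N = A − (5)·I. We want v_3 with N^3 v_3 = 0 but N^2 v_3 ≠ 0; then v_{j-1} := N · v_j for j = 3, …, 2.

Pick v_3 = (0, 1, 0)ᵀ.
Then v_2 = N · v_3 = (-1, 2, -4)ᵀ.
Then v_1 = N · v_2 = (2, 0, 0)ᵀ.

Sanity check: (A − (5)·I) v_1 = (0, 0, 0)ᵀ = 0. ✓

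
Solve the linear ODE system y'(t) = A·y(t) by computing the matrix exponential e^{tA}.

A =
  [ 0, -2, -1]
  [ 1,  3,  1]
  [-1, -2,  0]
e^{tA} =
  [-t*exp(t) + exp(t), -2*t*exp(t), -t*exp(t)]
  [t*exp(t), 2*t*exp(t) + exp(t), t*exp(t)]
  [-t*exp(t), -2*t*exp(t), -t*exp(t) + exp(t)]

Strategy: write A = P · J · P⁻¹ where J is a Jordan canonical form, so e^{tA} = P · e^{tJ} · P⁻¹, and e^{tJ} can be computed block-by-block.

A has Jordan form
J =
  [1, 1, 0]
  [0, 1, 0]
  [0, 0, 1]
(up to reordering of blocks).

Per-block formulas:
  For a 2×2 Jordan block J_2(1): exp(t · J_2(1)) = e^(1t)·(I + t·N), where N is the 2×2 nilpotent shift.
  For a 1×1 block at λ = 1: exp(t · [1]) = [e^(1t)].

After assembling e^{tJ} and conjugating by P, we get:

e^{tA} =
  [-t*exp(t) + exp(t), -2*t*exp(t), -t*exp(t)]
  [t*exp(t), 2*t*exp(t) + exp(t), t*exp(t)]
  [-t*exp(t), -2*t*exp(t), -t*exp(t) + exp(t)]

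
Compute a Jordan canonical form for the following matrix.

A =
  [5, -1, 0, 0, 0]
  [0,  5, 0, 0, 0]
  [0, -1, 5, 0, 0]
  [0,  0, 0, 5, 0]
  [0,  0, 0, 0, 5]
J_2(5) ⊕ J_1(5) ⊕ J_1(5) ⊕ J_1(5)

The characteristic polynomial is
  det(x·I − A) = x^5 - 25*x^4 + 250*x^3 - 1250*x^2 + 3125*x - 3125 = (x - 5)^5

Eigenvalues and multiplicities (the geometric multiplicity of λ is n − rank(A − λI), which equals the number of Jordan blocks for λ):
  λ = 5: algebraic multiplicity = 5, geometric multiplicity = 4

Determining the block sizes for each eigenvalue:
  λ = 5: 4 blocks summing to 5 forces exactly one block of size 2 and the rest size 1 → block sizes [2, 1, 1, 1]

Assembling the blocks gives a Jordan form
J =
  [5, 1, 0, 0, 0]
  [0, 5, 0, 0, 0]
  [0, 0, 5, 0, 0]
  [0, 0, 0, 5, 0]
  [0, 0, 0, 0, 5]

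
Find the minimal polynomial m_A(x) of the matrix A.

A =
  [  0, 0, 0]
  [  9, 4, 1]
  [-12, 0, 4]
x^3 - 8*x^2 + 16*x

The characteristic polynomial is χ_A(x) = x*(x - 4)^2, so the eigenvalues are known. The minimal polynomial is
  m_A(x) = Π_λ (x − λ)^{k_λ}
where k_λ is the size of the *largest* Jordan block for λ (equivalently, the smallest k with (A − λI)^k v = 0 for every generalised eigenvector v of λ).

  λ = 0: largest Jordan block has size 1, contributing (x − 0)
  λ = 4: largest Jordan block has size 2, contributing (x − 4)^2

So m_A(x) = x*(x - 4)^2 = x^3 - 8*x^2 + 16*x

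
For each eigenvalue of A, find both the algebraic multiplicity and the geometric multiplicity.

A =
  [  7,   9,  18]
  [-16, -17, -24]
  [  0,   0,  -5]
λ = -5: alg = 3, geom = 2

Step 1 — factor the characteristic polynomial to read off the algebraic multiplicities:
  χ_A(x) = (x + 5)^3

Step 2 — compute geometric multiplicities via the rank-nullity identity g(λ) = n − rank(A − λI):
  rank(A − (-5)·I) = 1, so dim ker(A − (-5)·I) = n − 1 = 2

Summary:
  λ = -5: algebraic multiplicity = 3, geometric multiplicity = 2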